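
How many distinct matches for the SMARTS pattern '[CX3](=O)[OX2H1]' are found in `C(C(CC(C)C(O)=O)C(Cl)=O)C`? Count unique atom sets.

1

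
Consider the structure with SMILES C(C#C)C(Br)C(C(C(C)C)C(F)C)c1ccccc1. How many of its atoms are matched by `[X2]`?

2

The query [X2] means: any atom with exactly two total connections (bonds + H).
Check the 19 heavy atoms by environment: 9× C (X4) → no; 2× C (X2) → match; 1× F (X1) → no; 1× Br (X1) → no; 6× c (aromatic, X3) → no.
That gives 2 matching atoms.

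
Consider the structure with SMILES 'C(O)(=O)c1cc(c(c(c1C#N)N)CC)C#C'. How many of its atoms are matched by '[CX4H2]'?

Check the 16 heavy atoms by environment: 1× c (aromatic, H1, X3) → no; 5× c (aromatic, H0, X3) → no; 2× C (H0, X2) → no; 1× C (H1, X2) → no; 1× C (H0, X3) → no; 1× O (H0, X1) → no; 1× O (H1, X2) → no; 1× N (H2, X3) → no; 1× N (H0, X1) → no; 1× C (H2, X4) → match; 1× C (H3, X4) → no.
That gives 1 matching atom.

1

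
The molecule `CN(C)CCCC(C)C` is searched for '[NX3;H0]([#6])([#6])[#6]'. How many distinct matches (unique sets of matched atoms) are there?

1

[NX3;H0]([#6])([#6])[#6] is the SMARTS for a tertiary amine: a trivalent nitrogen with no H, bonded to three carbons.
Exactly one fragment in the molecule meets all constraints, giving 1 match.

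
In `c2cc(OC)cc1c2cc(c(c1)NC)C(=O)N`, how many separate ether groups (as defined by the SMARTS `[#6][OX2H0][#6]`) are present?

[#6][OX2H0][#6] is the SMARTS for an ether: an aliphatic oxygen bridging two carbons with no H on the oxygen.
Exactly one fragment in the molecule meets all constraints, giving 1 match.

1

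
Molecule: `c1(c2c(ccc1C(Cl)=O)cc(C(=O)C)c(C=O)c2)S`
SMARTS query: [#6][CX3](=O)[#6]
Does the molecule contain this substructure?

Yes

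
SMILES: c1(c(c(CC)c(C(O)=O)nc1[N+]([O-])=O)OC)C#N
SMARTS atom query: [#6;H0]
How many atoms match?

7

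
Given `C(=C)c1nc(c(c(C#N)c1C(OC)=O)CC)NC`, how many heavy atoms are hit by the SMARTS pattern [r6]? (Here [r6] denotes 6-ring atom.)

The query [r6] means: r6 matches atoms in a six-membered ring.
Check the 18 heavy atoms by environment: 1× n (aromatic, in 6-ring) → match; 5× c (aromatic, in 6-ring) → match; 8× C (acyclic) → no; 2× N (acyclic) → no; 2× O (acyclic) → no.
Summing the matching environments: 1 + 5 = 6 matching atoms.

6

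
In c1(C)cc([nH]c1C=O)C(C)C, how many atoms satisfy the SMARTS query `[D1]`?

4

The query [D1] means: atom with exactly one heavy-atom neighbour (degree 1).
Check the 11 heavy atoms by environment: 1× n (aromatic, D2) → no; 3× c (aromatic, D3) → no; 1× c (aromatic, D2) → no; 1× C (D2) → no; 1× O (D1) → match; 3× C (D1) → match; 1× C (D3) → no.
Summing the matching environments: 1 + 3 = 4 matching atoms.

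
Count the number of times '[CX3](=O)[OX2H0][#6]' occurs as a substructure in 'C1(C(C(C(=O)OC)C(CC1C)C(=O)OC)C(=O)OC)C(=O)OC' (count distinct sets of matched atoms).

4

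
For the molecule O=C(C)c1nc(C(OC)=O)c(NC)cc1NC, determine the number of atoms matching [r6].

6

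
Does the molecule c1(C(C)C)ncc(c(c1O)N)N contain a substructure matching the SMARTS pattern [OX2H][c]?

The pattern [OX2H][c] describes a hydroxyl oxygen attached to an aromatic carbon — a phenol.
The molecule carries a hydroxyl group (-OH), whose atoms satisfy every constraint of the query, so the pattern matches.

Yes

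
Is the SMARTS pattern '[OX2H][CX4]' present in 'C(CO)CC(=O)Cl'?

Yes

The pattern [OX2H][CX4] describes a hydroxyl oxygen bound to an sp3 (X4) carbon — an aliphatic alcohol.
The molecule carries a hydroxyl group (-OH), whose atoms satisfy every constraint of the query, so the pattern matches.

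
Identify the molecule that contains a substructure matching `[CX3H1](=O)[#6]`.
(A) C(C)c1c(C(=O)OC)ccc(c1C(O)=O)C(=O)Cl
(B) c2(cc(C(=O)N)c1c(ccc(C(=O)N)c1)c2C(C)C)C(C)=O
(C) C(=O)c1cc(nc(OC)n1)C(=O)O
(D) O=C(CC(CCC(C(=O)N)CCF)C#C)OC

[CX3H1](=O)[#6] describes an sp2 carbon with one H, double-bonded to O and single-bonded to carbon (an aldehyde).
(A) has a carboxylic acid group (-C(=O)OH) but the carbonyl carbon has H0 and is bonded to O, not H1.
(B) has an acetyl/ketone group (-C(=O)CH3) but the carbonyl carbon has H0 (two carbon neighbours), not H1.
(C) contains an aldehyde (-CHO), which satisfies every atom and bond constraint.
(D) has a methyl-ester group (-C(=O)OCH3) but the carbonyl carbon has H0, not H1.
So the answer is (C).

C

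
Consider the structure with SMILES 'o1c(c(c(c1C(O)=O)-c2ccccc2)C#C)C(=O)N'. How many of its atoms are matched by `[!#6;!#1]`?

5

The query [!#6;!#1] means: not carbon and not hydrogen — any heteroatom.
Check the 19 heavy atoms by environment: 1× o (aromatic) → match; 10× c (aromatic) → no; 4× C → no; 3× O → match; 1× N → match.
Summing the matching environments: 1 + 3 + 1 = 5 matching atoms.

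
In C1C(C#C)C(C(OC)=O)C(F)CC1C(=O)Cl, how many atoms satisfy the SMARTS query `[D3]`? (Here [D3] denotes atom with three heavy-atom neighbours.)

6

Check the 16 heavy atoms by environment: 3× C (D2) → no; 6× C (D3) → match; 2× O (D1) → no; 1× O (D2) → no; 2× C (D1) → no; 1× F (D1) → no; 1× Cl (D1) → no.
That gives 6 matching atoms.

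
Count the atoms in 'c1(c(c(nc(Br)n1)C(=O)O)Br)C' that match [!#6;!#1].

6

The query [!#6;!#1] means: not carbon and not hydrogen — any heteroatom.
Check the 12 heavy atoms by environment: 2× n (aromatic) → match; 4× c (aromatic) → no; 2× Br → match; 2× C → no; 2× O → match.
Summing the matching environments: 2 + 2 + 2 = 6 matching atoms.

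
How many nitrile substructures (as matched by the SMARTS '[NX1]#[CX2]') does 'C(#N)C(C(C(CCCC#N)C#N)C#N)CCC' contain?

[NX1]#[CX2] is the SMARTS for a nitrile: a nitrogen triple-bonded to a two-connected carbon.
The molecule carries 4 separate instances of a nitrile (-C#N) meeting every constraint; each maps to a distinct set of atoms, giving 4 matches.

4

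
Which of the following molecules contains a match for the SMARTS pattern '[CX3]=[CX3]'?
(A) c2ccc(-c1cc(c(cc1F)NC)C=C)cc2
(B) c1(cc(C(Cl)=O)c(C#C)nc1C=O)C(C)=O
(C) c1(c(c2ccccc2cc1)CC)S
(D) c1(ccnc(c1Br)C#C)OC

[CX3]=[CX3] describes a non-aromatic C=C double bond between two sp2 carbons (an alkene).
(A) contains a vinyl group (-CH=CH2), which satisfies every atom and bond constraint.
(B) has an ethynyl group (-C#CH) but the C-C bond is a triple bond, not a double bond.
(C) has an ethyl group (-CH2CH3) but its C-C bond is a single bond between CX4 carbons, not CX3=CX3.
(D) has an ethynyl group (-C#CH) but the C-C bond is a triple bond, not a double bond.
So the answer is (A).

A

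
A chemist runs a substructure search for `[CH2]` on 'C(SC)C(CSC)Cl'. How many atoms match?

2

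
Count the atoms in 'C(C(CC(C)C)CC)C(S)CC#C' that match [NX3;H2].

The query [NX3;H2] means: aliphatic N with 3 total connections, two of them H — an -NH2 nitrogen (amine or amide).
Check the 13 heavy atoms by environment: 4× C (H2, X4) → no; 3× C (H1, X4) → no; 3× C (H3, X4) → no; 1× S (H1, X2) → no; 1× C (H0, X2) → no; 1× C (H1, X2) → no.
No environment satisfies the query, so 0 matching atoms.

0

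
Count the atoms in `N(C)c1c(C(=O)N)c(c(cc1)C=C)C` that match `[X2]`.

Check the 14 heavy atoms by environment: 6× c (aromatic, X3) → no; 3× C (X3) → no; 1× O (X1) → no; 2× N (X3) → no; 2× C (X4) → no.
No environment satisfies the query, so 0 matching atoms.

0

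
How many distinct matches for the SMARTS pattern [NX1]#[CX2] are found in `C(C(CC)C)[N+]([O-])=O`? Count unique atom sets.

0

[NX1]#[CX2] is the SMARTS for a nitrile: a nitrogen triple-bonded to a two-connected carbon.
The molecule has a nitro group (-[N+](=O)[O-]), but there is no C#N triple bond; nothing else fits, so there are 0 matches.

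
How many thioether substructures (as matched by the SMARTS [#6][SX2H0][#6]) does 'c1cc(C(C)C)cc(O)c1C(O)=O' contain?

0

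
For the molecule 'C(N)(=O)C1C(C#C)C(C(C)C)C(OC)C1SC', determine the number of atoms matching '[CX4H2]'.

0

Check the 17 heavy atoms by environment: 6× C (H1, X4) → no; 1× C (H0, X2) → no; 1× C (H1, X2) → no; 1× S (H0, X2) → no; 4× C (H3, X4) → no; 1× C (H0, X3) → no; 1× O (H0, X1) → no; 1× N (H2, X3) → no; 1× O (H0, X2) → no.
No environment satisfies the query, so 0 matching atoms.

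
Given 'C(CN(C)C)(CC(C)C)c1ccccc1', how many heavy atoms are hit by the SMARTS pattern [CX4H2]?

The query [CX4H2] means: sp3 carbon (X4) with exactly two hydrogens.
Check the 15 heavy atoms by environment: 2× C (H2, X4) → match; 2× C (H1, X4) → no; 1× c (aromatic, H0, X3) → no; 5× c (aromatic, H1, X3) → no; 4× C (H3, X4) → no; 1× N (H0, X3) → no.
That gives 2 matching atoms.

2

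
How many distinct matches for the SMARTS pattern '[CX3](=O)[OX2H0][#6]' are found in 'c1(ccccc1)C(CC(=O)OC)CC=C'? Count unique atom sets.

1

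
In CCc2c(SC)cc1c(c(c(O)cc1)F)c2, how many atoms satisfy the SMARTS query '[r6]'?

10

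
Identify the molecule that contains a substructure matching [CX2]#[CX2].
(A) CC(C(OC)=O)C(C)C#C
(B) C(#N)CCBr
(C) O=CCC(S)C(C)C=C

A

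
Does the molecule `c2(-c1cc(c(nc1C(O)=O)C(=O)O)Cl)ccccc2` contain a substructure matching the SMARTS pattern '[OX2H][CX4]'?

No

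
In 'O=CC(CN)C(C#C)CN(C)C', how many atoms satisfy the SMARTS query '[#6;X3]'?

1

The query [#6;X3] means: any carbon (aromatic or not) with three total connections.
Check the 12 heavy atoms by environment: 6× C (X4) → no; 1× C (X3) → match; 1× O (X1) → no; 2× C (X2) → no; 2× N (X3) → no.
That gives 1 matching atom.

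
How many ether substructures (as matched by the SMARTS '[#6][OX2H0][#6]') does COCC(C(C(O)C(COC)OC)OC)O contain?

4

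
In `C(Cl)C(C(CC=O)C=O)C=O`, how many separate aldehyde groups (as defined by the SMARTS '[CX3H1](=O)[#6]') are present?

3

[CX3H1](=O)[#6] is the SMARTS for an aldehyde: an sp2 carbon with one H, double-bonded to O and single-bonded to carbon.
The molecule carries 3 separate instances of an aldehyde (-CHO) meeting every constraint; each maps to a distinct set of atoms, giving 3 matches.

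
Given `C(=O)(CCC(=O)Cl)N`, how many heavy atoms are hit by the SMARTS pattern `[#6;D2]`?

2

The query [#6;D2] means: any carbon bonded to exactly two heavy atoms.
Check the 8 heavy atoms by environment: 2× C (D2) → match; 2× C (D3) → no; 2× O (D1) → no; 1× Cl (D1) → no; 1× N (D1) → no.
That gives 2 matching atoms.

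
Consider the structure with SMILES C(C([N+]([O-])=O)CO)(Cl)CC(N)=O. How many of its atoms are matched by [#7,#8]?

The query [#7,#8] means: nitrogen or oxygen (comma = OR).
Check the 12 heavy atoms by environment: 5× C → no; 1× Cl → no; 3× O → match; 1× N (charge +1) → match; 1× O (charge -1) → match; 1× N → match.
Summing the matching environments: 3 + 1 + 1 + 1 = 6 matching atoms.

6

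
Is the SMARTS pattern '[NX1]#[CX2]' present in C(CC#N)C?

The pattern [NX1]#[CX2] describes a nitrogen triple-bonded to a two-connected carbon — a nitrile.
The molecule carries a nitrile (-C#N), whose atoms satisfy every constraint of the query, so the pattern matches.

Yes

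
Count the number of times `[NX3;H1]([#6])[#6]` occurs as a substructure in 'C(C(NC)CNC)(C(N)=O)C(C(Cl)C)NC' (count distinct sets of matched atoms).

[NX3;H1]([#6])[#6] is the SMARTS for a secondary amine: a trivalent nitrogen with one H, bonded to two carbons.
The molecule carries 3 separate instances of an N-methylamino group (-NHCH3) meeting every constraint; each maps to a distinct set of atoms, giving 3 matches.

3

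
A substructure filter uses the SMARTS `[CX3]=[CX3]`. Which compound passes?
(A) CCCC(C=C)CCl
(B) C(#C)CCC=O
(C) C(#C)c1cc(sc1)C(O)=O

[CX3]=[CX3] describes a non-aromatic C=C double bond between two sp2 carbons (an alkene).
(A) contains a vinyl group (-CH=CH2), which satisfies every atom and bond constraint.
(B) has an ethynyl group (-C#CH) but the C-C bond is a triple bond, not a double bond.
(C) has an ethynyl group (-C#CH) but the C-C bond is a triple bond, not a double bond.
So the answer is (A).

A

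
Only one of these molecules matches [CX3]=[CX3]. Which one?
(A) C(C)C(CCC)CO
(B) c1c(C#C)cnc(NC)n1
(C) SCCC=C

C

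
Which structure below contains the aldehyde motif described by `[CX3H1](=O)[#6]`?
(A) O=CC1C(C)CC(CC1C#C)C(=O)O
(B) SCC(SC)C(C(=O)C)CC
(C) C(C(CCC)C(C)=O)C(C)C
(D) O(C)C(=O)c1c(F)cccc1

[CX3H1](=O)[#6] describes an sp2 carbon with one H, double-bonded to O and single-bonded to carbon (an aldehyde).
(A) contains an aldehyde (-CHO), which satisfies every atom and bond constraint.
(B) has an acetyl/ketone group (-C(=O)CH3) but the carbonyl carbon has H0 (two carbon neighbours), not H1.
(C) has an acetyl/ketone group (-C(=O)CH3) but the carbonyl carbon has H0 (two carbon neighbours), not H1.
(D) has a methyl-ester group (-C(=O)OCH3) but the carbonyl carbon has H0, not H1.
So the answer is (A).

A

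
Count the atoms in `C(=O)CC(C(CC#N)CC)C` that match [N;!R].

The query [N;!R] means: aliphatic nitrogen not in a ring.
Check the 11 heavy atoms by environment: 9× C (acyclic) → no; 1× N (acyclic) → match; 1× O (acyclic) → no.
That gives 1 matching atom.

1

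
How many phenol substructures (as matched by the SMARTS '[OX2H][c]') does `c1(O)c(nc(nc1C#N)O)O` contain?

3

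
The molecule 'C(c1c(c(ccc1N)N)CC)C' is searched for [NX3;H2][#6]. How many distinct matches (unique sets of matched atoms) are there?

[NX3;H2][#6] is the SMARTS for a primary amine: a trivalent nitrogen with two H attached to carbon.
The molecule carries 2 separate instances of a primary amino group (-NH2) meeting every constraint; each maps to a distinct set of atoms, giving 2 matches.

2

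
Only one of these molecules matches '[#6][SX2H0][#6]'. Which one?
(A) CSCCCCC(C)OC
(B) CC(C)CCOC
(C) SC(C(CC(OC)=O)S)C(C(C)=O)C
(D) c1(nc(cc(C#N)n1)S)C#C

[#6][SX2H0][#6] describes an aliphatic sulfur bridging two carbons with no H on the sulfur (a thioether).
(A) contains a methylthio ether (-SCH3), which satisfies every atom and bond constraint.
(B) has a methoxy ether (-OCH3) but the bridging atom is O, not S.
(C) has a thiol (-SH) but the sulfur has H1, not H0 bridging two carbons.
(D) has a thiol (-SH) but the sulfur has H1, not H0 bridging two carbons.
So the answer is (A).

A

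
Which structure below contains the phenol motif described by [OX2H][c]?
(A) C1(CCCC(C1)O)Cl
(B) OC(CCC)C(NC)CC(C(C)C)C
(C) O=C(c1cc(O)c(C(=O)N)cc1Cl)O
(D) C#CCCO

C

[OX2H][c] describes a hydroxyl oxygen attached to an aromatic carbon (a phenol).
(A) has a hydroxyl group (-OH) but the -OH is on an aliphatic carbon, not an aromatic c.
(B) has a hydroxyl group (-OH) but the -OH is on an aliphatic carbon, not an aromatic c.
(C) contains a hydroxyl group (-OH), which satisfies every atom and bond constraint.
(D) has a hydroxyl group (-OH) but the -OH is on an aliphatic carbon, not an aromatic c.
So the answer is (C).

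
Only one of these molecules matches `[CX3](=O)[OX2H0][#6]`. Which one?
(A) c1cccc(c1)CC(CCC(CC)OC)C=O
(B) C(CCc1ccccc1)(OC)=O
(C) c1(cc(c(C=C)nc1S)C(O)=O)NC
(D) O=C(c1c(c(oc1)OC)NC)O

B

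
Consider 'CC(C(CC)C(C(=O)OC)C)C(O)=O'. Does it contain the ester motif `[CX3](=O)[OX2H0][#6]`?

The pattern [CX3](=O)[OX2H0][#6] describes a carbonyl carbon bonded to an oxygen that is itself bonded to carbon (no H on that O) — an ester.
The molecule carries a methyl-ester group (-C(=O)OCH3), whose atoms satisfy every constraint of the query, so the pattern matches.

Yes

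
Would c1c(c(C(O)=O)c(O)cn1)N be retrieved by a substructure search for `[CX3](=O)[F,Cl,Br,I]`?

No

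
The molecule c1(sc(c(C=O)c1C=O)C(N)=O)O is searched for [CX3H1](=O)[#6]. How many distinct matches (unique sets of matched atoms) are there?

[CX3H1](=O)[#6] is the SMARTS for an aldehyde: an sp2 carbon with one H, double-bonded to O and single-bonded to carbon.
The molecule carries 2 separate instances of an aldehyde (-CHO) meeting every constraint; each maps to a distinct set of atoms, giving 2 matches.

2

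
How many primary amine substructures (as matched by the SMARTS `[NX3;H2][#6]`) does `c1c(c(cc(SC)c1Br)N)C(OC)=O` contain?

1

[NX3;H2][#6] is the SMARTS for a primary amine: a trivalent nitrogen with two H attached to carbon.
Exactly one fragment in the molecule meets all constraints, giving 1 match.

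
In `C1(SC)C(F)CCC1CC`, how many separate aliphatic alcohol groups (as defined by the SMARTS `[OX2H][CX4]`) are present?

0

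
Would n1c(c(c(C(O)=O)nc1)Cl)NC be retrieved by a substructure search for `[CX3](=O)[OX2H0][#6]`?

The pattern [CX3](=O)[OX2H0][#6] describes a carbonyl carbon bonded to an oxygen that is itself bonded to carbon (no H on that O) — an ester.
The closest candidate here is a carboxylic acid group (-C(=O)OH), but the singly-bonded O carries H (OX2H1, not H0). No other fragment satisfies the full query, so there is no match.

No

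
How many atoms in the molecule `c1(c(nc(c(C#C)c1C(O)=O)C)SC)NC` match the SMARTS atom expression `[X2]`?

Check the 16 heavy atoms by environment: 1× n (aromatic, X2) → match; 5× c (aromatic, X3) → no; 1× C (X3) → no; 1× O (X1) → no; 1× O (X2) → match; 1× N (X3) → no; 3× C (X4) → no; 1× S (X2) → match; 2× C (X2) → match.
Summing the matching environments: 1 + 1 + 1 + 2 = 5 matching atoms.

5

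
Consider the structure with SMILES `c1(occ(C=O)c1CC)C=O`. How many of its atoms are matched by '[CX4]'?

2

The query [CX4] means: C with X4: aliphatic carbon with exactly 4 total connections (bonds + H).
Check the 11 heavy atoms by environment: 1× o (aromatic, X2) → no; 4× c (aromatic, X3) → no; 2× C (X4) → match; 2× C (X3) → no; 2× O (X1) → no.
That gives 2 matching atoms.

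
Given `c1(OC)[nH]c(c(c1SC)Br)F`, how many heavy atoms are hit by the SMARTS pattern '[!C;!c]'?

The query [!C;!c] means: neither aliphatic nor aromatic carbon — same as [!#6].
Check the 11 heavy atoms by environment: 1× n (aromatic) → match; 4× c (aromatic) → no; 1× O → match; 2× C → no; 1× S → match; 1× Br → match; 1× F → match.
Summing the matching environments: 1 + 1 + 1 + 1 + 1 = 5 matching atoms.

5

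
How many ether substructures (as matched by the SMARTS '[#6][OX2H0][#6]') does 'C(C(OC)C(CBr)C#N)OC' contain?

2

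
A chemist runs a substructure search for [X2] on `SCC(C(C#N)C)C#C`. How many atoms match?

Check the 9 heavy atoms by environment: 4× C (X4) → no; 1× S (X2) → match; 3× C (X2) → match; 1× N (X1) → no.
Summing the matching environments: 1 + 3 = 4 matching atoms.

4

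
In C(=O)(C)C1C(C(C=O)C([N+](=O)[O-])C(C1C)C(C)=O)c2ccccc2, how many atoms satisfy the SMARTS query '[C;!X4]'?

3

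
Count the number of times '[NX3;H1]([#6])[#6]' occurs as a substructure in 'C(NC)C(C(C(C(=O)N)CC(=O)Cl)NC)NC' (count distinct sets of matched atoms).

3

[NX3;H1]([#6])[#6] is the SMARTS for a secondary amine: a trivalent nitrogen with one H, bonded to two carbons.
The molecule carries 3 separate instances of an N-methylamino group (-NHCH3) meeting every constraint; each maps to a distinct set of atoms, giving 3 matches.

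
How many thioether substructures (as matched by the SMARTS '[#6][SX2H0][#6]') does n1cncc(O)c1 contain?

[#6][SX2H0][#6] is the SMARTS for a thioether: an aliphatic sulfur bridging two carbons with no H on the sulfur.
No fragment in the molecule satisfies every constraint, giving 0 matches.

0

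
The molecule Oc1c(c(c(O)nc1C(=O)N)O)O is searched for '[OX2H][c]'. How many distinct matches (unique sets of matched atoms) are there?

4

[OX2H][c] is the SMARTS for a phenol: a hydroxyl oxygen attached to an aromatic carbon.
The molecule carries 4 separate instances of a hydroxyl group (-OH) meeting every constraint; each maps to a distinct set of atoms, giving 4 matches.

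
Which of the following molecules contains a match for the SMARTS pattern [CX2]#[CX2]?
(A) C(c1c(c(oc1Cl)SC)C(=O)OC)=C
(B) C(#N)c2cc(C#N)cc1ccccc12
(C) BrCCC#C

C

[CX2]#[CX2] describes a carbon-carbon triple bond (an alkyne).
(A) has a vinyl group (-CH=CH2) but the C=C is a double bond; both carbons are CX3, not CX2.
(B) has a nitrile (-C#N) but the triple bond is C#N, not C#C.
(C) contains an ethynyl group (-C#CH), which satisfies every atom and bond constraint.
So the answer is (C).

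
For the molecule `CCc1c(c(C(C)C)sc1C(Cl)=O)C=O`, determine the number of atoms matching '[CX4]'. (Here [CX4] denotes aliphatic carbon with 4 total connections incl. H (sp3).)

5

The query [CX4] means: C with X4: aliphatic carbon with exactly 4 total connections (bonds + H).
Check the 15 heavy atoms by environment: 1× s (aromatic, X2) → no; 4× c (aromatic, X3) → no; 5× C (X4) → match; 2× C (X3) → no; 2× O (X1) → no; 1× Cl (X1) → no.
That gives 5 matching atoms.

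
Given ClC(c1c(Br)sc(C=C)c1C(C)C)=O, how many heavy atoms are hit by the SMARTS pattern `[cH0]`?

4

The query [cH0] means: aromatic carbon with no attached hydrogen (substituted or ring-fusion).
Check the 14 heavy atoms by environment: 1× s (aromatic, H0) → no; 4× c (aromatic, H0) → match; 1× C (H0) → no; 1× O (H0) → no; 1× Cl (H0) → no; 2× C (H1) → no; 1× C (H2) → no; 2× C (H3) → no; 1× Br (H0) → no.
That gives 4 matching atoms.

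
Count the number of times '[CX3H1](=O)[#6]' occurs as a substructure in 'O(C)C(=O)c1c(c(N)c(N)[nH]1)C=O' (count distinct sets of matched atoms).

1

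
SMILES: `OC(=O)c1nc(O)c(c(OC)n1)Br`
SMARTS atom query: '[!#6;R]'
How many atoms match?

The query [!#6;R] means: non-carbon atom that is part of a ring.
Check the 13 heavy atoms by environment: 2× n (aromatic, in 6-ring) → match; 4× c (aromatic, in 6-ring) → no; 4× O (acyclic) → no; 2× C (acyclic) → no; 1× Br (acyclic) → no.
That gives 2 matching atoms.

2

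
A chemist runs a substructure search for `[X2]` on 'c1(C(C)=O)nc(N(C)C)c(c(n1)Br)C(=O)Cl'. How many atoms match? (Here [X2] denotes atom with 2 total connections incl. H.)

The query [X2] means: any atom with exactly two total connections (bonds + H).
Check the 16 heavy atoms by environment: 2× n (aromatic, X2) → match; 4× c (aromatic, X3) → no; 1× Br (X1) → no; 2× C (X3) → no; 2× O (X1) → no; 1× Cl (X1) → no; 1× N (X3) → no; 3× C (X4) → no.
That gives 2 matching atoms.

2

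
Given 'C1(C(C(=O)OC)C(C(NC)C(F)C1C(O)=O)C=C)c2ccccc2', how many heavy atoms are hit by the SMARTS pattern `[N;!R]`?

The query [N;!R] means: aliphatic nitrogen not in a ring.
Check the 24 heavy atoms by environment: 6× C (in 6-ring) → no; 6× C (acyclic) → no; 4× O (acyclic) → no; 1× N (acyclic) → match; 6× c (aromatic, in 6-ring) → no; 1× F (acyclic) → no.
That gives 1 matching atom.

1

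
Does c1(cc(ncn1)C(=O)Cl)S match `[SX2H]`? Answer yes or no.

Yes

The pattern [SX2H] describes an aliphatic sulfur with two connections, one being H — a thiol.
The molecule carries a thiol (-SH), whose atoms satisfy every constraint of the query, so the pattern matches.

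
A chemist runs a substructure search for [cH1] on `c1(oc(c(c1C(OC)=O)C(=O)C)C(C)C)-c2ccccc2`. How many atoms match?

5

The query [cH1] means: aromatic carbon bearing exactly one hydrogen.
Check the 21 heavy atoms by environment: 1× o (aromatic, H0) → no; 5× c (aromatic, H0) → no; 2× C (H0) → no; 3× O (H0) → no; 4× C (H3) → no; 1× C (H1) → no; 5× c (aromatic, H1) → match.
That gives 5 matching atoms.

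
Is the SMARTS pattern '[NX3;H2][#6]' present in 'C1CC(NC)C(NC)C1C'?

The pattern [NX3;H2][#6] describes a trivalent nitrogen with two H attached to carbon — a primary amine.
The closest candidate here is an N-methylamino group (-NHCH3), but the nitrogen bears two carbons and only one H (H1), not H2. No other fragment satisfies the full query, so there is no match.

No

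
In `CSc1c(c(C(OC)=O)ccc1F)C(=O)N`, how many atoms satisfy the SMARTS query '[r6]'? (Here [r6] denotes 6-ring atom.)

6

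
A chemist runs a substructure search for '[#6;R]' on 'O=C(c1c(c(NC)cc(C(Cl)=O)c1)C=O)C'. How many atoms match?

Check the 16 heavy atoms by environment: 6× c (aromatic, in 6-ring) → match; 5× C (acyclic) → no; 3× O (acyclic) → no; 1× N (acyclic) → no; 1× Cl (acyclic) → no.
That gives 6 matching atoms.

6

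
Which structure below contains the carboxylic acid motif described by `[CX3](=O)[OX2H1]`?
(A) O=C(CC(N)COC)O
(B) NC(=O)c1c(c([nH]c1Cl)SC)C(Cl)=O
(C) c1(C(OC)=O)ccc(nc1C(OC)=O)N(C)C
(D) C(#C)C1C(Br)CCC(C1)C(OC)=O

A

[CX3](=O)[OX2H1] describes an sp2 carbon double-bonded to O and single-bonded to an -OH oxygen (a carboxylic acid).
(A) contains a carboxylic acid group (-C(=O)OH), which satisfies every atom and bond constraint.
(B) has an acyl chloride (-C(=O)Cl) but the carbonyl is bonded to Cl, not to an -OH oxygen.
(C) has a methyl-ester group (-C(=O)OCH3) but the singly-bonded O has no H (OX2H0, not OX2H1).
(D) has a methyl-ester group (-C(=O)OCH3) but the singly-bonded O has no H (OX2H0, not OX2H1).
So the answer is (A).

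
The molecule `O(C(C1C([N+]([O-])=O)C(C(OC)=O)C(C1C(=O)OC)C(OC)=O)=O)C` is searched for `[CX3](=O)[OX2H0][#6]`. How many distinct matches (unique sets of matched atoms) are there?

4

[CX3](=O)[OX2H0][#6] is the SMARTS for an ester: a carbonyl carbon bonded to an oxygen that is itself bonded to carbon (no H on that O).
The molecule carries 4 separate instances of a methyl-ester group (-C(=O)OCH3) meeting every constraint; each maps to a distinct set of atoms, giving 4 matches.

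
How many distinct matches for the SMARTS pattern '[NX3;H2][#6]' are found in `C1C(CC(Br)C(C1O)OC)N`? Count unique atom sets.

[NX3;H2][#6] is the SMARTS for a primary amine: a trivalent nitrogen with two H attached to carbon.
Exactly one fragment in the molecule meets all constraints, giving 1 match.

1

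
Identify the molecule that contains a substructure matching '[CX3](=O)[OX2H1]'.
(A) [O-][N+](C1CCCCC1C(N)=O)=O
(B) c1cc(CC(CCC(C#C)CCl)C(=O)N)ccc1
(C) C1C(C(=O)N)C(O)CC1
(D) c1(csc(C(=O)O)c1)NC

[CX3](=O)[OX2H1] describes an sp2 carbon double-bonded to O and single-bonded to an -OH oxygen (a carboxylic acid).
(A) has a primary amide (-C(=O)NH2) but the carbonyl is bonded to N, not to an -OH oxygen.
(B) has a primary amide (-C(=O)NH2) but the carbonyl is bonded to N, not to an -OH oxygen.
(C) has a primary amide (-C(=O)NH2) but the carbonyl is bonded to N, not to an -OH oxygen.
(D) contains a carboxylic acid group (-C(=O)OH), which satisfies every atom and bond constraint.
So the answer is (D).

D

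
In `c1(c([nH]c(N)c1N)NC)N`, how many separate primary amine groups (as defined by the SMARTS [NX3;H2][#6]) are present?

3

[NX3;H2][#6] is the SMARTS for a primary amine: a trivalent nitrogen with two H attached to carbon.
The molecule carries 3 separate instances of a primary amino group (-NH2) meeting every constraint; each maps to a distinct set of atoms, giving 3 matches.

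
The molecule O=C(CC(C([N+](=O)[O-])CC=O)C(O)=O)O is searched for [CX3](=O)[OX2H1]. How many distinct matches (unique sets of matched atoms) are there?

2

[CX3](=O)[OX2H1] is the SMARTS for a carboxylic acid: an sp2 carbon double-bonded to O and single-bonded to an -OH oxygen.
The molecule carries 2 separate instances of a carboxylic acid group (-C(=O)OH) meeting every constraint; each maps to a distinct set of atoms, giving 2 matches.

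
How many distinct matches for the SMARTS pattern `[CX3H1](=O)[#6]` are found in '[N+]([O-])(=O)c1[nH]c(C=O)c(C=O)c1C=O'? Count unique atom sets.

3

[CX3H1](=O)[#6] is the SMARTS for an aldehyde: an sp2 carbon with one H, double-bonded to O and single-bonded to carbon.
The molecule carries 3 separate instances of an aldehyde (-CHO) meeting every constraint; each maps to a distinct set of atoms, giving 3 matches.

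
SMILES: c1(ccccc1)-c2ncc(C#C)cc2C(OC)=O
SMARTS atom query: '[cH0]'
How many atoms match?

4

The query [cH0] means: aromatic carbon with no attached hydrogen (substituted or ring-fusion).
Check the 18 heavy atoms by environment: 1× n (aromatic, H0) → no; 7× c (aromatic, H1) → no; 4× c (aromatic, H0) → match; 2× C (H0) → no; 2× O (H0) → no; 1× C (H3) → no; 1× C (H1) → no.
That gives 4 matching atoms.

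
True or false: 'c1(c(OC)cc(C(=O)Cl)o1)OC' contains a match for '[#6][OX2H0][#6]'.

True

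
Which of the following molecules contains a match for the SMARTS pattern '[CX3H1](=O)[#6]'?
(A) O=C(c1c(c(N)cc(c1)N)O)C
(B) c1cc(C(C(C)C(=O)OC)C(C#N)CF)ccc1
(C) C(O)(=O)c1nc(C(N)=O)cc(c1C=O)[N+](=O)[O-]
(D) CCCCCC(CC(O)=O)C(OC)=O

C

[CX3H1](=O)[#6] describes an sp2 carbon with one H, double-bonded to O and single-bonded to carbon (an aldehyde).
(A) has an acetyl/ketone group (-C(=O)CH3) but the carbonyl carbon has H0 (two carbon neighbours), not H1.
(B) has a methyl-ester group (-C(=O)OCH3) but the carbonyl carbon has H0, not H1.
(C) contains an aldehyde (-CHO), which satisfies every atom and bond constraint.
(D) has a carboxylic acid group (-C(=O)OH) but the carbonyl carbon has H0 and is bonded to O, not H1.
So the answer is (C).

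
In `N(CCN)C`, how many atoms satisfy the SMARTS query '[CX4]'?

3

The query [CX4] means: C with X4: aliphatic carbon with exactly 4 total connections (bonds + H).
Check the 5 heavy atoms by environment: 3× C (X4) → match; 2× N (X3) → no.
That gives 3 matching atoms.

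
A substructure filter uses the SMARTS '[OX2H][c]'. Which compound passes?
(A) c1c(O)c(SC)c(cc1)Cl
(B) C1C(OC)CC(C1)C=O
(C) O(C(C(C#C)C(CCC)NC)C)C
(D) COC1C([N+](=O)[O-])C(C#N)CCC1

A

[OX2H][c] describes a hydroxyl oxygen attached to an aromatic carbon (a phenol).
(A) contains a hydroxyl group (-OH), which satisfies every atom and bond constraint.
(B) has a methoxy ether (-OCH3) but the oxygen has H0, not H1.
(C) has a methoxy ether (-OCH3) but the oxygen has H0, not H1.
(D) has a methoxy ether (-OCH3) but the oxygen has H0, not H1.
So the answer is (A).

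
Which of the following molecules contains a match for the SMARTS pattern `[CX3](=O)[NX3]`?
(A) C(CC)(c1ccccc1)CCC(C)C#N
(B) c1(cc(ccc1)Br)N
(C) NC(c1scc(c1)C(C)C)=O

C

[CX3](=O)[NX3] describes a carbonyl carbon bonded to a trivalent nitrogen (an amide).
(A) has a nitrile (-C#N) but the nitrile N is NX1 (triple-bonded), not NX3.
(B) has a primary amino group (-NH2) but the -NH2 is not attached to a carbonyl carbon.
(C) contains a primary amide (-C(=O)NH2), which satisfies every atom and bond constraint.
So the answer is (C).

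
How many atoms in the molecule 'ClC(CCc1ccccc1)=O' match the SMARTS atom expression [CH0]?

1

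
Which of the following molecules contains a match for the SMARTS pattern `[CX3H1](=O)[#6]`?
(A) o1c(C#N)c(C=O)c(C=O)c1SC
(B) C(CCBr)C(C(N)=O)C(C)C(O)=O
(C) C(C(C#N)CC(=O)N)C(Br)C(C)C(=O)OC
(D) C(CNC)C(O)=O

A

[CX3H1](=O)[#6] describes an sp2 carbon with one H, double-bonded to O and single-bonded to carbon (an aldehyde).
(A) contains an aldehyde (-CHO), which satisfies every atom and bond constraint.
(B) has a carboxylic acid group (-C(=O)OH) but the carbonyl carbon has H0 and is bonded to O, not H1.
(C) has a methyl-ester group (-C(=O)OCH3) but the carbonyl carbon has H0, not H1.
(D) has a carboxylic acid group (-C(=O)OH) but the carbonyl carbon has H0 and is bonded to O, not H1.
So the answer is (A).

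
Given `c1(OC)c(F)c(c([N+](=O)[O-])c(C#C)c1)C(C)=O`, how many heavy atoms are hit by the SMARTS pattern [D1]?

7

Check the 17 heavy atoms by environment: 5× c (aromatic, D3) → no; 1× c (aromatic, D2) → no; 1× C (D3) → no; 2× O (D1) → match; 3× C (D1) → match; 1× F (D1) → match; 1× N (charge +1, D3) → no; 1× O (charge -1, D1) → match; 1× C (D2) → no; 1× O (D2) → no.
Summing the matching environments: 2 + 3 + 1 + 1 = 7 matching atoms.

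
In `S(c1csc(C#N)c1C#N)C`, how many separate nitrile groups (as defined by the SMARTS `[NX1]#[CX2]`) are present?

2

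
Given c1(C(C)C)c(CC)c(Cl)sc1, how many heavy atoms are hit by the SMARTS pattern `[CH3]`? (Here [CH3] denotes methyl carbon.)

3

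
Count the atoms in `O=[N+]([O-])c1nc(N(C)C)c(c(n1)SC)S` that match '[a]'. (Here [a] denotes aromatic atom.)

The query [a] means: a matches any aromatic atom.
Check the 15 heavy atoms by environment: 2× n (aromatic) → match; 4× c (aromatic) → match; 2× S → no; 1× N (charge +1) → no; 1× O (charge -1) → no; 1× O → no; 3× C → no; 1× N → no.
Summing the matching environments: 2 + 4 = 6 matching atoms.

6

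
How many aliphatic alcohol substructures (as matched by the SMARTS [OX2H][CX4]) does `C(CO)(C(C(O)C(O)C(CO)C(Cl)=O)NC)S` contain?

[OX2H][CX4] is the SMARTS for an aliphatic alcohol: a hydroxyl oxygen bound to an sp3 (X4) carbon.
The molecule carries 4 separate instances of a hydroxyl group (-OH) meeting every constraint; each maps to a distinct set of atoms, giving 4 matches.

4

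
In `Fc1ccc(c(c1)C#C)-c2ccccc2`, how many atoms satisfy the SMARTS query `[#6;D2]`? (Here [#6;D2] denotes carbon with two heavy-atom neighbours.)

The query [#6;D2] means: any carbon bonded to exactly two heavy atoms.
Check the 15 heavy atoms by environment: 4× c (aromatic, D3) → no; 8× c (aromatic, D2) → match; 1× F (D1) → no; 1× C (D2) → match; 1× C (D1) → no.
Summing the matching environments: 8 + 1 = 9 matching atoms.

9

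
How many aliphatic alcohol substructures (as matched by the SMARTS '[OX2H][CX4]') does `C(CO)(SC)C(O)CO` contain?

[OX2H][CX4] is the SMARTS for an aliphatic alcohol: a hydroxyl oxygen bound to an sp3 (X4) carbon.
The molecule carries 3 separate instances of a hydroxyl group (-OH) meeting every constraint; each maps to a distinct set of atoms, giving 3 matches.

3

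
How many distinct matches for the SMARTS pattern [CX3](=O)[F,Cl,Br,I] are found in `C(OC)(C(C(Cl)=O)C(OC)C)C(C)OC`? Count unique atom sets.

[CX3](=O)[F,Cl,Br,I] is the SMARTS for an acyl halide: a carbonyl carbon bonded to a halogen.
Exactly one fragment in the molecule meets all constraints, giving 1 match.

1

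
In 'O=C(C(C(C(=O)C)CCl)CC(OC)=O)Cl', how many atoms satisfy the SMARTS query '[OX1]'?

3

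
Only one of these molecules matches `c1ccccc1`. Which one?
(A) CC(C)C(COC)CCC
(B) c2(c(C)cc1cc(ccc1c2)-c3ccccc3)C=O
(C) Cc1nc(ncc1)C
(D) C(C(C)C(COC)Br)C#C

B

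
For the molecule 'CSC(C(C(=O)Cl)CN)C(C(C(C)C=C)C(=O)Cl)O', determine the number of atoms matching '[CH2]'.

2

The query [CH2] means: aliphatic carbon with exactly two hydrogens.
Check the 19 heavy atoms by environment: 2× C (H2) → match; 6× C (H1) → no; 2× C (H3) → no; 1× O (H1) → no; 2× C (H0) → no; 2× O (H0) → no; 2× Cl (H0) → no; 1× S (H0) → no; 1× N (H2) → no.
That gives 2 matching atoms.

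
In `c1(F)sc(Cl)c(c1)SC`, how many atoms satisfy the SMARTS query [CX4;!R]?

Check the 9 heavy atoms by environment: 1× s (aromatic, X2, in 5-ring) → no; 4× c (aromatic, X3, in 5-ring) → no; 1× F (X1, acyclic) → no; 1× S (X2, acyclic) → no; 1× C (X4, acyclic) → match; 1× Cl (X1, acyclic) → no.
That gives 1 matching atom.

1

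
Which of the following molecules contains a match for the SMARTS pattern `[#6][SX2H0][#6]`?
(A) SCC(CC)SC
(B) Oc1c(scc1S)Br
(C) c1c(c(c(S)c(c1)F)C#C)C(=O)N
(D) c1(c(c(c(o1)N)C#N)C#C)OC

A

[#6][SX2H0][#6] describes an aliphatic sulfur bridging two carbons with no H on the sulfur (a thioether).
(A) contains a methylthio ether (-SCH3), which satisfies every atom and bond constraint.
(B) has a thiol (-SH) but the sulfur has H1, not H0 bridging two carbons.
(C) has a thiol (-SH) but the sulfur has H1, not H0 bridging two carbons.
(D) has a methoxy ether (-OCH3) but the bridging atom is O, not S.
So the answer is (A).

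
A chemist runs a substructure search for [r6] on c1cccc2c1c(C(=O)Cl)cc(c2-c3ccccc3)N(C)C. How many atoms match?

16

Check the 22 heavy atoms by environment: 16× c (aromatic, in 6-ring) → match; 1× N (acyclic) → no; 3× C (acyclic) → no; 1× O (acyclic) → no; 1× Cl (acyclic) → no.
That gives 16 matching atoms.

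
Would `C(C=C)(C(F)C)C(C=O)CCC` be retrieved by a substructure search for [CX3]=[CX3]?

Yes

The pattern [CX3]=[CX3] describes a non-aromatic C=C double bond between two sp2 carbons — an alkene.
The molecule carries a vinyl group (-CH=CH2), whose atoms satisfy every constraint of the query, so the pattern matches.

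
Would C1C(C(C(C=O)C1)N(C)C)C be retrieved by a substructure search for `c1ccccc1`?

No

The pattern c1ccccc1 describes six aromatic carbons in a ring — a benzene ring.
The closest candidate here is a methyl group (-CH3), but no six-membered all-carbon aromatic ring is present. No other fragment satisfies the full query, so there is no match.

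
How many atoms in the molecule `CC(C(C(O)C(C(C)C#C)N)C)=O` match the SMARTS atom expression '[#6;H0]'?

The query [#6;H0] means: any carbon with no attached hydrogen.
Check the 13 heavy atoms by environment: 3× C (H3) → no; 5× C (H1) → no; 2× C (H0) → match; 1× O (H0) → no; 1× N (H2) → no; 1× O (H1) → no.
That gives 2 matching atoms.

2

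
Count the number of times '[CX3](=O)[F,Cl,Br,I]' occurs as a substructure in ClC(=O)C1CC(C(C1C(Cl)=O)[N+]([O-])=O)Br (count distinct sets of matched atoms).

[CX3](=O)[F,Cl,Br,I] is the SMARTS for an acyl halide: a carbonyl carbon bonded to a halogen.
The molecule carries 2 separate instances of an acyl chloride (-C(=O)Cl) meeting every constraint; each maps to a distinct set of atoms, giving 2 matches.

2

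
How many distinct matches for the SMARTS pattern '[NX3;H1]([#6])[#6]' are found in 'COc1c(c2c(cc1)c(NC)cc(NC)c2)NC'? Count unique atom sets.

[NX3;H1]([#6])[#6] is the SMARTS for a secondary amine: a trivalent nitrogen with one H, bonded to two carbons.
The molecule carries 3 separate instances of an N-methylamino group (-NHCH3) meeting every constraint; each maps to a distinct set of atoms, giving 3 matches.

3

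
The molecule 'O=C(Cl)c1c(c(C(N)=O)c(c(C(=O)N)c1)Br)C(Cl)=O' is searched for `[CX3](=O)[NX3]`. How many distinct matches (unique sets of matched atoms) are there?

2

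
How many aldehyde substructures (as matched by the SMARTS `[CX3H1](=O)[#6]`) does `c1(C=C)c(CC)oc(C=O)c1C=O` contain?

[CX3H1](=O)[#6] is the SMARTS for an aldehyde: an sp2 carbon with one H, double-bonded to O and single-bonded to carbon.
The molecule carries 2 separate instances of an aldehyde (-CHO) meeting every constraint; each maps to a distinct set of atoms, giving 2 matches.

2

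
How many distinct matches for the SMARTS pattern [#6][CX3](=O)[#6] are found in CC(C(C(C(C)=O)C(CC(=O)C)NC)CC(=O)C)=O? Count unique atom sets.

4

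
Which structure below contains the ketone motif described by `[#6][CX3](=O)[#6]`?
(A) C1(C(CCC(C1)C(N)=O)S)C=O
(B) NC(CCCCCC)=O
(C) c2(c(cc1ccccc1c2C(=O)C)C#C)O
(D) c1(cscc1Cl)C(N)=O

C

[#6][CX3](=O)[#6] describes a carbonyl carbon (no H) flanked by two carbons (a ketone).
(A) has an aldehyde (-CHO) but the carbonyl carbon has H1, so it is not flanked by two carbons.
(B) has a primary amide (-C(=O)NH2) but one neighbour of the carbonyl carbon is N, not C.
(C) contains an acetyl/ketone group (-C(=O)CH3), which satisfies every atom and bond constraint.
(D) has a primary amide (-C(=O)NH2) but one neighbour of the carbonyl carbon is N, not C.
So the answer is (C).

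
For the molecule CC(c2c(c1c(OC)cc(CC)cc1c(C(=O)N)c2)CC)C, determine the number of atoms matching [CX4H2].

2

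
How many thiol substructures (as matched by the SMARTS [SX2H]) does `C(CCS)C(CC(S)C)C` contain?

2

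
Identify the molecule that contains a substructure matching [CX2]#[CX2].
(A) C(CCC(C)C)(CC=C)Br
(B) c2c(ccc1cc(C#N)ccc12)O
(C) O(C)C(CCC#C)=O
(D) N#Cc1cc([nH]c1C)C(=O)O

[CX2]#[CX2] describes a carbon-carbon triple bond (an alkyne).
(A) has a vinyl group (-CH=CH2) but the C=C is a double bond; both carbons are CX3, not CX2.
(B) has a nitrile (-C#N) but the triple bond is C#N, not C#C.
(C) contains an ethynyl group (-C#CH), which satisfies every atom and bond constraint.
(D) has a nitrile (-C#N) but the triple bond is C#N, not C#C.
So the answer is (C).

C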